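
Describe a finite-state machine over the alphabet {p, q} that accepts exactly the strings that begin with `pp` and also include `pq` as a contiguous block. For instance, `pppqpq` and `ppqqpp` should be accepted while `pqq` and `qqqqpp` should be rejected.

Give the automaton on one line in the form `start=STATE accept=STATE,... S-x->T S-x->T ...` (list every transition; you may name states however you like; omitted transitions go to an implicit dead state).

start=s0 accept=s4 s0-p->s1 s0-q->s2 s1-p->s3 s1-q->s2 s2-p->s2 s2-q->s2 s3-p->s3 s3-q->s4 s4-p->s4 s4-q->s4

Run two small machines in parallel and take their product. One (4 states) tracks whether the input so far still matches the prefix `pp`; the other (3 states) tracks whether and how much of `pq` has been seen. Each combined state is a pair, one component from each; accept when both components accept. After merging equivalent states the machine shrinks.
A 5-state machine:
        p   q  
>  s0   s1  s2 
   s1   s3  s2 
   s2   s2  s2 
   s3   s3  s4 
 * s4   s4  s4 
(> = start, * = accepting)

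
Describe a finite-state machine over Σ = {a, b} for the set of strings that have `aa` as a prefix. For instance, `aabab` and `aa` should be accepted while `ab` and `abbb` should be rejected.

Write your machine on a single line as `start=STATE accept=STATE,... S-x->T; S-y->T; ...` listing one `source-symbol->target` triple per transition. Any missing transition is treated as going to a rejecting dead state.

Check the first 2 symbols one by one: s0 through s1 record how many have matched `aa` so far; any wrong symbol goes to the dead state s3. After all 2 match we enter the accepting sink s2.
With 4 states:
        a   b  
>  s0   s1  s3 
   s1   s2  s3 
 * s2   s2  s2 
   s3   s3  s3 
(> = start, * = accepting)

start=s0; accept=s2; s0-a->s1; s0-b->s3; s1-a->s2; s1-b->s3; s2-a->s2; s2-b->s2; s3-a->s3; s3-b->s3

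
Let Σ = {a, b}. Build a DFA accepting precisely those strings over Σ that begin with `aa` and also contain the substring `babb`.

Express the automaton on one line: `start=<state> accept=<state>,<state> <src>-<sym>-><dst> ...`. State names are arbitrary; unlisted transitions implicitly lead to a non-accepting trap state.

start=s0 accept=s11 s0-a->s1 s0-b->s2 s1-a->s3 s1-b->s2 s2-a->s4 s2-b->s2 s3-a->s3 s3-b->s5 s4-a->s6 s4-b->s7 s5-a->s8 s5-b->s5 s6-a->s6 s6-b->s2 s7-a->s4 s7-b->s9 s8-a->s3 s8-b->s10 s9-a->s9 s9-b->s9 s10-a->s8 s10-b->s11 s11-a->s11 s11-b->s11

Handle the two conditions separately and then intersect. One (4 states) tracks whether the input so far still matches the prefix `aa`; the other (5 states) tracks whether and how much of `babb` has been seen. Each combined state is a pair, one component from each; accept when both components accept.
          a    b  
>  s0     s1   s2 
   s1     s3   s2 
   s2     s4   s2 
   s3     s3   s5 
   s4     s6   s7 
   s5     s8   s5 
   s6     s6   s2 
   s7     s4   s9 
   s8     s3  s10 
   s9     s9   s9 
   s10    s8  s11 
 * s11   s11  s11 
(> = start, * = accepting)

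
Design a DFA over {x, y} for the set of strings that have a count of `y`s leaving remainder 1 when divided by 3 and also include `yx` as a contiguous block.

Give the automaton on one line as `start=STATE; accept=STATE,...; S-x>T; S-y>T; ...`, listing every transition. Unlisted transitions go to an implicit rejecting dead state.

start=q0; accept=q2; q0-x>q0; q0-y>q1; q1-x>q2; q1-y>q3; q2-x>q2; q2-y>q4; q3-x>q4; q3-y>q5; q4-x>q4; q4-y>q6; q5-x>q6; q5-y>q1; q6-x>q6; q6-y>q2

Handle the two conditions separately and then intersect. The first has 3 states tracking the count of `y`s modulo 3; the second has 3 states tracking whether and how much of `yx` has been seen. A product state is a pair (one from each), accepting exactly when both do.
A 7-state machine:
        x   y  
>  q0   q0  q1 
   q1   q2  q3 
 * q2   q2  q4 
   q3   q4  q5 
   q4   q4  q6 
   q5   q6  q1 
   q6   q6  q2 
(> = start, * = accepting)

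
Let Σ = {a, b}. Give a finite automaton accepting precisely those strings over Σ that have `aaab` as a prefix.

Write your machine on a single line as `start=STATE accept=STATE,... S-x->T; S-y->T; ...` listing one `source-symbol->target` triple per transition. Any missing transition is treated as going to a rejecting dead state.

Check the first 4 symbols one by one: S0 through S3 record how many have matched `aaab` so far; any wrong symbol goes to the dead state S5. After all 4 match we enter the accepting sink S4.
6 states suffice.
        a   b  
>  S0   S1  S5 
   S1   S2  S5 
   S2   S3  S5 
   S3   S5  S4 
 * S4   S4  S4 
   S5   S5  S5 
(> = start, * = accepting)

start=S0; accept=S4; S0-a->S1; S0-b->S5; S1-a->S2; S1-b->S5; S2-a->S3; S2-b->S5; S3-a->S5; S3-b->S4; S4-a->S4; S4-b->S4; S5-a->S5; S5-b->S5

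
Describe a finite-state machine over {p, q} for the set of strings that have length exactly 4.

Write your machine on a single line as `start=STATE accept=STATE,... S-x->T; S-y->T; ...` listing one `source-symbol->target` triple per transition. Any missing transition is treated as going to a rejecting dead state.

We only need to distinguish lengths 0, 1, …, 4, and '>4'. Chain A → B → C → D → E → F on every symbol, with F looping. Accepting states: {E}.
A 6-state machine:
       p  q 
>  A   B  B 
   B   C  C 
   C   D  D 
   D   E  E 
 * E   F  F 
   F   F  F 
(> = start, * = accepting)

start=A; accept=E; A-p->B; A-q->B; B-p->C; B-q->C; C-p->D; C-q->D; D-p->E; D-q->E; E-p->F; E-q->F; F-p->F; F-q->F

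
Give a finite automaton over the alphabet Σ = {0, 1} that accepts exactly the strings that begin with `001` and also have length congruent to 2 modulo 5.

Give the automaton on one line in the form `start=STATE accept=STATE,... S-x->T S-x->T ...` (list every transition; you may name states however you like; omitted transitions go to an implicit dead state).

Run two small machines in parallel and take their product. One (5 states) tracks whether the input so far still matches the prefix `001`; the other (5 states) tracks the input length modulo 5. Each combined state is a pair, one component from each; accept when both components accept. Minimizing collapses redundant product states.
With 9 states:
        0   1  
>  q0   q1  q2 
   q1   q3  q2 
   q2   q2  q2 
   q3   q2  q4 
   q4   q5  q5 
   q5   q6  q6 
   q6   q7  q7 
   q7   q8  q8 
 * q8   q4  q4 
(> = start, * = accepting)

start=q0 accept=q8 q0-0->q1 q0-1->q2 q1-0->q3 q1-1->q2 q2-0->q2 q2-1->q2 q3-0->q2 q3-1->q4 q4-0->q5 q4-1->q5 q5-0->q6 q5-1->q6 q6-0->q7 q6-1->q7 q7-0->q8 q7-1->q8 q8-0->q4 q8-1->q4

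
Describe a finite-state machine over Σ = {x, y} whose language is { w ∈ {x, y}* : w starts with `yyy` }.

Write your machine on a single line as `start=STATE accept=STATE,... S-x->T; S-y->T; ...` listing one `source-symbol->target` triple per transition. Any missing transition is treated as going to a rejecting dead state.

Check the first 3 symbols one by one: q0 through q2 record how many have matched `yyy` so far; any wrong symbol goes to the dead state q4. After all 3 match we enter the accepting sink q3.
5 states suffice.
        x   y  
>  q0   q4  q1 
   q1   q4  q2 
   q2   q4  q3 
 * q3   q3  q3 
   q4   q4  q4 
(> = start, * = accepting)

start=q0; accept=q3; q0-x->q4; q0-y->q1; q1-x->q4; q1-y->q2; q2-x->q4; q2-y->q3; q3-x->q3; q3-y->q3; q4-x->q4; q4-y->q4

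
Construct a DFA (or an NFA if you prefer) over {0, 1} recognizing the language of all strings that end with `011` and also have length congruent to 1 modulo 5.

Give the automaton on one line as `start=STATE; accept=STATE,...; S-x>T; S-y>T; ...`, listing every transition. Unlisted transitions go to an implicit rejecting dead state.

Build one automaton per condition and run them in lockstep. The first has 4 states tracking how much of the suffix `011` has currently been matched; the second has 5 states tracking the input length modulo 5. A product state is a pair (one from each), accepting exactly when both do.
          0    1  
>  q0     q1   q2 
   q1     q3   q4 
   q2     q3   q5 
   q3     q6   q7 
   q4     q6   q8 
   q5     q6   q9 
   q6    q10  q11 
   q7    q10  q12 
   q8    q10  q13 
   q9    q10  q13 
   q10   q14  q15 
   q11   q14  q16 
   q12   q14   q0 
   q13   q14   q0 
   q14    q1  q17 
   q15    q1  q18 
   q16    q1   q2 
   q17    q3  q19 
 * q18    q3   q5 
   q19    q6   q9 
(> = start, * = accepting)

start=q0; accept=q18; q0-0>q1; q0-1>q2; q1-0>q3; q1-1>q4; q2-0>q3; q2-1>q5; q3-0>q6; q3-1>q7; q4-0>q6; q4-1>q8; q5-0>q6; q5-1>q9; q6-0>q10; q6-1>q11; q7-0>q10; q7-1>q12; q8-0>q10; q8-1>q13; q9-0>q10; q9-1>q13; q10-0>q14; q10-1>q15; q11-0>q14; q11-1>q16; q12-0>q14; q12-1>q0; q13-0>q14; q13-1>q0; q14-0>q1; q14-1>q17; q15-0>q1; q15-1>q18; q16-0>q1; q16-1>q2; q17-0>q3; q17-1>q19; q18-0>q3; q18-1>q5; q19-0>q6; q19-1>q9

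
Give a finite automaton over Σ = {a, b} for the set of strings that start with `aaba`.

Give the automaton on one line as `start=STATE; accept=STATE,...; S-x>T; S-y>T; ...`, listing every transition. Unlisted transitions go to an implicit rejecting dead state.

Walk along `aaba` while the input agrees: from S0 take `a` to S1, and so on. Any deviation drops to the rejecting sink S5. Once S4 is reached the prefix is confirmed and every continuation is accepted.
        a   b  
>  S0   S1  S5 
   S1   S2  S5 
   S2   S5  S3 
   S3   S4  S5 
 * S4   S4  S4 
   S5   S5  S5 
(> = start, * = accepting)

start=S0; accept=S4; S0-a>S1; S0-b>S5; S1-a>S2; S1-b>S5; S2-a>S5; S2-b>S3; S3-a>S4; S3-b>S5; S4-a>S4; S4-b>S4; S5-a>S5; S5-b>S5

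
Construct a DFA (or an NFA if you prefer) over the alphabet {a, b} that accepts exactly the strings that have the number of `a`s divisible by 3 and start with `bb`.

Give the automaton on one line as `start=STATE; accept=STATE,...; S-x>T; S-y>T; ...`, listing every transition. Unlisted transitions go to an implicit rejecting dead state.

Run two small machines in parallel and take their product. One (3 states) tracks the count of `a`s modulo 3; the other (4 states) tracks whether the input so far still matches the prefix `bb`. Each combined state is a pair, one component from each; accept when both components accept.
With 8 states:
        a   b  
>  S0   S1  S2 
   S1   S3  S1 
   S2   S1  S4 
   S3   S5  S3 
 * S4   S6  S4 
   S5   S1  S5 
   S6   S7  S6 
   S7   S4  S7 
(> = start, * = accepting)

start=S0; accept=S4; S0-a>S1; S0-b>S2; S1-a>S3; S1-b>S1; S2-a>S1; S2-b>S4; S3-a>S5; S3-b>S3; S4-a>S6; S4-b>S4; S5-a>S1; S5-b>S5; S6-a>S7; S6-b>S6; S7-a>S4; S7-b>S7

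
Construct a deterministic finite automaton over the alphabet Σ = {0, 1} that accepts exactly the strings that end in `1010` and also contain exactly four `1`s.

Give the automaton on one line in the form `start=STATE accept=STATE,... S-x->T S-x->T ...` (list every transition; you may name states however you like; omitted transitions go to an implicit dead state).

start=s0 accept=s18 s0-0->s0 s0-1->s1 s1-0->s2 s1-1->s3 s2-0->s4 s2-1->s5 s3-0->s6 s3-1->s7 s4-0->s4 s4-1->s3 s5-0->s8 s5-1->s7 s6-0->s9 s6-1->s10 s7-0->s11 s7-1->s12 s8-0->s9 s8-1->s10 s9-0->s9 s9-1->s7 s10-0->s13 s10-1->s12 s11-0->s14 s11-1->s15 s12-0->s16 s12-1->s17 s13-0->s14 s13-1->s15 s14-0->s14 s14-1->s12 s15-0->s18 s15-1->s17 s16-0->s19 s16-1->s20 s17-0->s21 s17-1->s17 s18-0->s19 s18-1->s20 s19-0->s19 s19-1->s17 s20-0->s22 s20-1->s17 s21-0->s23 s21-1->s20 s22-0->s23 s22-1->s20 s23-0->s23 s23-1->s17

Handle the two conditions separately and then intersect. One (5 states) tracks how much of the suffix `1010` has currently been matched; the other (6 states) tracks the count of `1`s, saturating at 5. Each combined state is a pair, one component from each; accept when both components accept.
24 states suffice.
          0    1  
>  s0     s0   s1 
   s1     s2   s3 
   s2     s4   s5 
   s3     s6   s7 
   s4     s4   s3 
   s5     s8   s7 
   s6     s9  s10 
   s7    s11  s12 
   s8     s9  s10 
   s9     s9   s7 
   s10   s13  s12 
   s11   s14  s15 
   s12   s16  s17 
   s13   s14  s15 
   s14   s14  s12 
   s15   s18  s17 
   s16   s19  s20 
   s17   s21  s17 
 * s18   s19  s20 
   s19   s19  s17 
   s20   s22  s17 
   s21   s23  s20 
   s22   s23  s20 
   s23   s23  s17 
(> = start, * = accepting)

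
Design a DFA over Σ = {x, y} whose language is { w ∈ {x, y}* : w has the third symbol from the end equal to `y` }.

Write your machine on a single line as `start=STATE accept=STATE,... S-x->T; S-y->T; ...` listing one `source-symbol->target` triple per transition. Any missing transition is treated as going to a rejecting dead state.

Because acceptance depends on a position counted from the end, the machine has to buffer the most recent 3 symbols. Make each state the string of the last up-to-3 symbols read; on input `x` shift the window left and append `x`. Accept when the buffered window has length 3 and begins with `y`.
A 15-state machine:
          x    y  
>  s0     s1   s2 
   s1     s3   s4 
   s2     s5   s6 
   s3     s7   s8 
   s4     s9  s10 
   s5    s11  s12 
   s6    s13  s14 
   s7     s7   s8 
   s8     s9  s10 
   s9    s11  s12 
   s10   s13  s14 
 * s11    s7   s8 
 * s12    s9  s10 
 * s13   s11  s12 
 * s14   s13  s14 
(> = start, * = accepting)

start=s0; accept=s11,s12,s13,s14; s0-x->s1; s0-y->s2; s1-x->s3; s1-y->s4; s2-x->s5; s2-y->s6; s3-x->s7; s3-y->s8; s4-x->s9; s4-y->s10; s5-x->s11; s5-y->s12; s6-x->s13; s6-y->s14; s7-x->s7; s7-y->s8; s8-x->s9; s8-y->s10; s9-x->s11; s9-y->s12; s10-x->s13; s10-y->s14; s11-x->s7; s11-y->s8; s12-x->s9; s12-y->s10; s13-x->s11; s13-y->s12; s14-x->s13; s14-y->s14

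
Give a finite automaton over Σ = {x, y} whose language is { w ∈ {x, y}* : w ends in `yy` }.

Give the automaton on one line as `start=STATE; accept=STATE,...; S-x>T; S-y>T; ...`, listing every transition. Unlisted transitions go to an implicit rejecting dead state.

start=S0; accept=S2; S0-x>S0; S0-y>S1; S1-x>S0; S1-y>S2; S2-x>S0; S2-y>S2

Let each state record the length of the longest suffix of the input read so far that is also a prefix of `yy`. S1 means the last symbol is `y`; S2 means the last 2 symbols are `yy`. Accept only at S2, where the string currently ends in `yy`.
        x   y  
>  S0   S0  S1 
   S1   S0  S2 
 * S2   S0  S2 
(> = start, * = accepting)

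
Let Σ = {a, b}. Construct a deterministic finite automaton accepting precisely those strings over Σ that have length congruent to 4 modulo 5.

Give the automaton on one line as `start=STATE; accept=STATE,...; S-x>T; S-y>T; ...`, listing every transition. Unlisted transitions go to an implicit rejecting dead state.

start=q0; accept=q4; q0-a>q1; q0-b>q1; q1-a>q2; q1-b>q2; q2-a>q3; q2-b>q3; q3-a>q4; q3-b>q4; q4-a>q0; q4-b>q0

Count input length modulo 5: every symbol advances one step around the cycle q0 → q1 → q2 → q3 → q4 → q0. Accept at q4.
A 5-state machine:
        a   b  
>  q0   q1  q1 
   q1   q2  q2 
   q2   q3  q3 
   q3   q4  q4 
 * q4   q0  q0 
(> = start, * = accepting)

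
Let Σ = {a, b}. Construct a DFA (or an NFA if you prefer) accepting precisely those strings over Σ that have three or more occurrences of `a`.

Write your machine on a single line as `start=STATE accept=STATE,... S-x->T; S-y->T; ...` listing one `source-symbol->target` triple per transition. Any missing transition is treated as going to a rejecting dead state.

Count `a`s, saturating at 4: states q0 through q3 mean 0 through 3 `a`s seen; q4 means more than 3. Each `a` increments (capped at q4); other symbols loop. Accept from {q3, q4}.
        a   b  
>  q0   q1  q0 
   q1   q2  q1 
   q2   q3  q2 
 * q3   q4  q3 
 * q4   q4  q4 
(> = start, * = accepting)

start=q0; accept=q3,q4; q0-a->q1; q0-b->q0; q1-a->q2; q1-b->q1; q2-a->q3; q2-b->q2; q3-a->q4; q3-b->q3; q4-a->q4; q4-b->q4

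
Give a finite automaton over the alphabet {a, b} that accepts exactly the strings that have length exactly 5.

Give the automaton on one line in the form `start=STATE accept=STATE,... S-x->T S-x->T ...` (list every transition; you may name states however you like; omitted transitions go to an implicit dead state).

We only need to distinguish lengths 0, 1, …, 5, and '>5'. Chain q0 → q1 → q2 → q3 → q4 → q5 → q6 on every symbol, with q6 looping. Accepting states: {q5}.
A 7-state machine:
        a   b  
>  q0   q1  q1 
   q1   q2  q2 
   q2   q3  q3 
   q3   q4  q4 
   q4   q5  q5 
 * q5   q6  q6 
   q6   q6  q6 
(> = start, * = accepting)

start=q0 accept=q5 q0-a->q1 q0-b->q1 q1-a->q2 q1-b->q2 q2-a->q3 q2-b->q3 q3-a->q4 q3-b->q4 q4-a->q5 q4-b->q5 q5-a->q6 q5-b->q6 q6-a->q6 q6-b->q6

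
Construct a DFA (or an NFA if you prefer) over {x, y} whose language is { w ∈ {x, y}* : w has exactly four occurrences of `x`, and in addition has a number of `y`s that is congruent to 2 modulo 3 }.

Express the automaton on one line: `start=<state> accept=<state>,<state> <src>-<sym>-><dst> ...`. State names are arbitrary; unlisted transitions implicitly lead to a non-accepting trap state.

start=S0 accept=S16 S0-x->S1 S0-y->S2 S1-x->S3 S1-y->S4 S2-x->S4 S2-y->S5 S3-x->S6 S3-y->S7 S4-x->S7 S4-y->S8 S5-x->S8 S5-y->S0 S6-x->S9 S6-y->S10 S7-x->S10 S7-y->S11 S8-x->S11 S8-y->S1 S9-x->S12 S9-y->S13 S10-x->S13 S10-y->S14 S11-x->S14 S11-y->S3 S12-x->S12 S12-y->S15 S13-x->S15 S13-y->S16 S14-x->S16 S14-y->S6 S15-x->S15 S15-y->S17 S16-x->S17 S16-y->S9 S17-x->S17 S17-y->S12

Run two small machines in parallel and take their product. The first has 6 states tracking the count of `x`s, saturating at 5; the second has 3 states tracking the count of `y`s modulo 3. A product state is a pair (one from each), accepting exactly when both do.
With 18 states:
          x    y  
>  S0     S1   S2 
   S1     S3   S4 
   S2     S4   S5 
   S3     S6   S7 
   S4     S7   S8 
   S5     S8   S0 
   S6     S9  S10 
   S7    S10  S11 
   S8    S11   S1 
   S9    S12  S13 
   S10   S13  S14 
   S11   S14   S3 
   S12   S12  S15 
   S13   S15  S16 
   S14   S16   S6 
   S15   S15  S17 
 * S16   S17   S9 
   S17   S17  S12 
(> = start, * = accepting)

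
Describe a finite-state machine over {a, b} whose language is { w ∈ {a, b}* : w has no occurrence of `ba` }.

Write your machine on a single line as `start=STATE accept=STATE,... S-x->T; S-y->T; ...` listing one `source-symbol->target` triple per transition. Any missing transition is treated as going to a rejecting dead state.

start=S0; accept=S0,S1; S0-a->S0; S0-b->S1; S1-a->S2; S1-b->S1; S2-a->S2; S2-b->S2

This is the complement of 'contains `ba`'. Use the same substring-matching states — S0 through S2 holding how much of `ba` has just been matched — but flip the accepting set: everything except the trap S2 accepts.
3 states suffice.
        a   b  
>* S0   S0  S1 
 * S1   S2  S1 
   S2   S2  S2 
(> = start, * = accepting)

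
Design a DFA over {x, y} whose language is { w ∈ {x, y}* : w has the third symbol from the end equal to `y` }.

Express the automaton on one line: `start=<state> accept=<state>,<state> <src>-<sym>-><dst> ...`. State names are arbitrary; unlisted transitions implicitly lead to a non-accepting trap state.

start=q0 accept=q11,q12,q13,q14 q0-x->q1 q0-y->q2 q1-x->q3 q1-y->q4 q2-x->q5 q2-y->q6 q3-x->q7 q3-y->q8 q4-x->q9 q4-y->q10 q5-x->q11 q5-y->q12 q6-x->q13 q6-y->q14 q7-x->q7 q7-y->q8 q8-x->q9 q8-y->q10 q9-x->q11 q9-y->q12 q10-x->q13 q10-y->q14 q11-x->q7 q11-y->q8 q12-x->q9 q12-y->q10 q13-x->q11 q13-y->q12 q14-x->q13 q14-y->q14

A DFA must remember the last 3 symbols (since which symbol is third-to-last isn't known until the input ends). Use one state per possible window of the last ≤3 symbols; accept from those whose window starts with `y`.
A 15-state machine:
          x    y  
>  q0     q1   q2 
   q1     q3   q4 
   q2     q5   q6 
   q3     q7   q8 
   q4     q9  q10 
   q5    q11  q12 
   q6    q13  q14 
   q7     q7   q8 
   q8     q9  q10 
   q9    q11  q12 
   q10   q13  q14 
 * q11    q7   q8 
 * q12    q9  q10 
 * q13   q11  q12 
 * q14   q13  q14 
(> = start, * = accepting)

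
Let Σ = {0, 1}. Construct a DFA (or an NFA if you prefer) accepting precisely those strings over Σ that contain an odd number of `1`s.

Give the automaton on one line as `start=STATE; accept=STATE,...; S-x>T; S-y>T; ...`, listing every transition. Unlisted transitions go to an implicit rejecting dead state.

start=q0; accept=q1; q0-0>q0; q0-1>q1; q1-0>q1; q1-1>q0

Keep the running count of `1`s modulo 2: each `1` advances along the cycle q0 → q1 → q0 while other symbols loop. Accept at q1.
A 2-state machine:
        0   1  
>  q0   q0  q1 
 * q1   q1  q0 
(> = start, * = accepting)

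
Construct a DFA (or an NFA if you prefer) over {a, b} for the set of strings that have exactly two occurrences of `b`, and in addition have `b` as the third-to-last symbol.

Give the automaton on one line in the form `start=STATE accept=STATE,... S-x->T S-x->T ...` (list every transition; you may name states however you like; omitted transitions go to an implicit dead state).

start=q0 accept=q5,q6,q10 q0-a->q0 q0-b->q1 q1-a->q2 q1-b->q3 q2-a->q4 q2-b->q5 q3-a->q6 q3-b->q7 q4-a->q4 q4-b->q8 q5-a->q9 q5-b->q7 q6-a->q10 q6-b->q7 q7-a->q7 q7-b->q7 q8-a->q9 q8-b->q7 q9-a->q10 q9-b->q7 q10-a->q7 q10-b->q7

Build one automaton per condition and run them in lockstep. The first has 4 states tracking the count of `b`s, saturating at 3; the second has 15 states tracking the last 3 symbols read. A product state is a pair (one from each), accepting exactly when both do. Equivalent product states are then merged.
          a    b  
>  q0     q0   q1 
   q1     q2   q3 
   q2     q4   q5 
   q3     q6   q7 
   q4     q4   q8 
 * q5     q9   q7 
 * q6    q10   q7 
   q7     q7   q7 
   q8     q9   q7 
   q9    q10   q7 
 * q10    q7   q7 
(> = start, * = accepting)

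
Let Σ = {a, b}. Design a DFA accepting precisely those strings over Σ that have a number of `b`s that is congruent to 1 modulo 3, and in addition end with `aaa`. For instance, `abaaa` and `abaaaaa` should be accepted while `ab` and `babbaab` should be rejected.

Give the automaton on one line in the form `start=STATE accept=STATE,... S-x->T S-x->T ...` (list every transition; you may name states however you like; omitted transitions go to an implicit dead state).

Build one automaton per condition and run them in lockstep. One (3 states) tracks the count of `b`s modulo 3; the other (4 states) tracks how much of the suffix `aaa` has currently been matched. Each combined state is a pair, one component from each; accept when both components accept. Equivalent product states are then merged.
With 6 states:
        a   b  
>  s0   s0  s1 
   s1   s2  s3 
   s2   s4  s3 
   s3   s3  s0 
   s4   s5  s3 
 * s5   s5  s3 
(> = start, * = accepting)

start=s0 accept=s5 s0-a->s0 s0-b->s1 s1-a->s2 s1-b->s3 s2-a->s4 s2-b->s3 s3-a->s3 s3-b->s0 s4-a->s5 s4-b->s3 s5-a->s5 s5-b->s3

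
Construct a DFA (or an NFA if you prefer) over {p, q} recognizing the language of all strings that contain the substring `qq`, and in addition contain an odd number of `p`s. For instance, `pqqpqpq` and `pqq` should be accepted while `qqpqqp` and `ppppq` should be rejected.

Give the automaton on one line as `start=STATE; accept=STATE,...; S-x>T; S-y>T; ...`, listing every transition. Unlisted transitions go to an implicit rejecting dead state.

Run two small machines in parallel and take their product. The first has 3 states tracking whether and how much of `qq` has been seen; the second has 2 states tracking the count of `p`s modulo 2. A product state is a pair (one from each), accepting exactly when both do.
        p   q  
>  s0   s1  s2 
   s1   s0  s3 
   s2   s1  s4 
   s3   s0  s5 
   s4   s5  s4 
 * s5   s4  s5 
(> = start, * = accepting)

start=s0; accept=s5; s0-p>s1; s0-q>s2; s1-p>s0; s1-q>s3; s2-p>s1; s2-q>s4; s3-p>s0; s3-q>s5; s4-p>s5; s4-q>s4; s5-p>s4; s5-q>s5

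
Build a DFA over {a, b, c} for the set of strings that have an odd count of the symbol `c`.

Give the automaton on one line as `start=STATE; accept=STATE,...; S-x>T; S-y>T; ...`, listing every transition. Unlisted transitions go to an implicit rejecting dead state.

Keep the running count of `c`s modulo 2: each `c` advances along the cycle S0 → S1 → S0 while other symbols loop. Accept at S1.
A 2-state machine:
        a   b   c  
>  S0   S0  S0  S1 
 * S1   S1  S1  S0 
(> = start, * = accepting)

start=S0; accept=S1; S0-a>S0; S0-b>S0; S0-c>S1; S1-a>S1; S1-b>S1; S1-c>S0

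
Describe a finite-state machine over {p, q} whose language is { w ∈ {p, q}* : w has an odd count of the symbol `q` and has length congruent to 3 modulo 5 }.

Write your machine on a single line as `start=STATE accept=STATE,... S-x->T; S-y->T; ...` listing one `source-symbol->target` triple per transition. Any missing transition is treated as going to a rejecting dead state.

start=S0; accept=S6; S0-p->S1; S0-q->S2; S1-p->S3; S1-q->S4; S2-p->S4; S2-q->S3; S3-p->S5; S3-q->S6; S4-p->S6; S4-q->S5; S5-p->S7; S5-q->S8; S6-p->S8; S6-q->S7; S7-p->S0; S7-q->S9; S8-p->S9; S8-q->S0; S9-p->S2; S9-q->S1

Run two small machines in parallel and take their product. One (2 states) tracks the count of `q`s modulo 2; the other (5 states) tracks the input length modulo 5. Each combined state is a pair, one component from each; accept when both components accept.
With 10 states:
        p   q  
>  S0   S1  S2 
   S1   S3  S4 
   S2   S4  S3 
   S3   S5  S6 
   S4   S6  S5 
   S5   S7  S8 
 * S6   S8  S7 
   S7   S0  S9 
   S8   S9  S0 
   S9   S2  S1 
(> = start, * = accepting)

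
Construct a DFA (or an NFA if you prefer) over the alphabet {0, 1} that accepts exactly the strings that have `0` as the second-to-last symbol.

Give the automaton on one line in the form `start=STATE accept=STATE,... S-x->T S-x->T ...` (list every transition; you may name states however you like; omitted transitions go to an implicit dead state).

A DFA must remember the last 2 symbols (since which symbol is second-to-last isn't known until the input ends). Use one state per possible window of the last ≤2 symbols; accept from those whose window starts with `0`.
        0   1  
>  q0   q1  q2 
   q1   q3  q4 
   q2   q5  q6 
 * q3   q3  q4 
 * q4   q5  q6 
   q5   q3  q4 
   q6   q5  q6 
(> = start, * = accepting)

start=q0 accept=q3,q4 q0-0->q1 q0-1->q2 q1-0->q3 q1-1->q4 q2-0->q5 q2-1->q6 q3-0->q3 q3-1->q4 q4-0->q5 q4-1->q6 q5-0->q3 q5-1->q4 q6-0->q5 q6-1->q6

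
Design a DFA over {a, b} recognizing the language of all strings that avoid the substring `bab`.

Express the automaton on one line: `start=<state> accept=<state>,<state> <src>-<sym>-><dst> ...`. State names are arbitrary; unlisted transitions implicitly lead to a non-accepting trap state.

start=s0 accept=s0,s1,s2 s0-a->s0 s0-b->s1 s1-a->s2 s1-b->s1 s2-a->s0 s2-b->s3 s3-a->s3 s3-b->s3

Track partial matches of the forbidden pattern `bab`. State s3 is a dead state reached once `bab` has occurred; every other state accepts. s0 means no part of `bab` is currently matched.
4 states suffice.
        a   b  
>* s0   s0  s1 
 * s1   s2  s1 
 * s2   s0  s3 
   s3   s3  s3 
(> = start, * = accepting)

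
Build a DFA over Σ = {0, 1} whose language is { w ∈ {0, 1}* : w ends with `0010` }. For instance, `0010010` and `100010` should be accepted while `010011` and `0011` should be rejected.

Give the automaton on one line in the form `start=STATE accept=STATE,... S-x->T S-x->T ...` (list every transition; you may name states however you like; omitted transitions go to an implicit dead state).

start=A accept=E A-0->B A-1->A B-0->C B-1->A C-0->C C-1->D D-0->E D-1->A E-0->C E-1->A

Remember how much of `0010` the current input suffix matches. State A means no match yet; B means the last symbol is `0`; C means the last 2 symbols are `00`; D means the last 3 symbols are `001`; E means the last 4 symbols are `0010`. Only E accepts. On a mismatch, fall back to the longest proper suffix that is still a prefix of `0010`.
A 5-state machine:
       0  1 
>  A   B  A 
   B   C  A 
   C   C  D 
   D   E  A 
 * E   C  A 
(> = start, * = accepting)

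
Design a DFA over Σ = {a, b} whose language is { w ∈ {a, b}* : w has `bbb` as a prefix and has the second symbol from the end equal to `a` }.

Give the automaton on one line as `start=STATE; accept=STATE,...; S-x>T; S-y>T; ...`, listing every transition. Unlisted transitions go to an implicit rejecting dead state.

start=q0; accept=q10,q11; q0-a>q1; q0-b>q2; q1-a>q3; q1-b>q4; q2-a>q5; q2-b>q6; q3-a>q3; q3-b>q4; q4-a>q5; q4-b>q7; q5-a>q3; q5-b>q4; q6-a>q5; q6-b>q8; q7-a>q5; q7-b>q7; q8-a>q9; q8-b>q8; q9-a>q10; q9-b>q11; q10-a>q10; q10-b>q11; q11-a>q9; q11-b>q8

Run two small machines in parallel and take their product. The first has 5 states tracking whether the input so far still matches the prefix `bbb`; the second has 7 states tracking the last 2 symbols read. A product state is a pair (one from each), accepting exactly when both do.
12 states suffice.
          a    b  
>  q0     q1   q2 
   q1     q3   q4 
   q2     q5   q6 
   q3     q3   q4 
   q4     q5   q7 
   q5     q3   q4 
   q6     q5   q8 
   q7     q5   q7 
   q8     q9   q8 
   q9    q10  q11 
 * q10   q10  q11 
 * q11    q9   q8 
(> = start, * = accepting)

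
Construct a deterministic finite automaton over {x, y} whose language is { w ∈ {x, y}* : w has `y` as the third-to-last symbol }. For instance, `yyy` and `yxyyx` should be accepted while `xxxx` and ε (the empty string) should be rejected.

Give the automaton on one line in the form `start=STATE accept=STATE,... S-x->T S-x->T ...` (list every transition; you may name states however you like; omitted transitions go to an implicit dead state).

A DFA must remember the last 3 symbols (since which symbol is third-to-last isn't known until the input ends). Use one state per possible window of the last ≤3 symbols; accept from those whose window starts with `y`.
15 states suffice.
          x    y  
>  S0     S1   S2 
   S1     S3   S4 
   S2     S5   S6 
   S3     S7   S8 
   S4     S9  S10 
   S5    S11  S12 
   S6    S13  S14 
   S7     S7   S8 
   S8     S9  S10 
   S9    S11  S12 
   S10   S13  S14 
 * S11    S7   S8 
 * S12    S9  S10 
 * S13   S11  S12 
 * S14   S13  S14 
(> = start, * = accepting)

start=S0 accept=S11,S12,S13,S14 S0-x->S1 S0-y->S2 S1-x->S3 S1-y->S4 S2-x->S5 S2-y->S6 S3-x->S7 S3-y->S8 S4-x->S9 S4-y->S10 S5-x->S11 S5-y->S12 S6-x->S13 S6-y->S14 S7-x->S7 S7-y->S8 S8-x->S9 S8-y->S10 S9-x->S11 S9-y->S12 S10-x->S13 S10-y->S14 S11-x->S7 S11-y->S8 S12-x->S9 S12-y->S10 S13-x->S11 S13-y->S12 S14-x->S13 S14-y->S14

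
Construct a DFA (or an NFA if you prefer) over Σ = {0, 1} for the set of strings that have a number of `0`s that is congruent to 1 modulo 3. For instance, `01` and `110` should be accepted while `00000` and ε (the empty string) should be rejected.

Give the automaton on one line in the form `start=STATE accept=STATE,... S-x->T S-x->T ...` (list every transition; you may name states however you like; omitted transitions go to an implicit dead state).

start=A accept=B A-0->B A-1->A B-0->C B-1->B C-0->A C-1->C

The only thing that matters is how many `0`s have appeared, reduced mod 3. Use one state per residue: A for 0, …, C for 2. Reading `0` moves to the next residue; anything else stays put. B is accepting.
3 states suffice.
       0  1 
>  A   B  A 
 * B   C  B 
   C   A  C 
(> = start, * = accepting)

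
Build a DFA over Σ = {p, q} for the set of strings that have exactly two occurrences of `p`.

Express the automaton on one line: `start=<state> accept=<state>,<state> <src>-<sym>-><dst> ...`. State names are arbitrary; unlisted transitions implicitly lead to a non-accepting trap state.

Count `p`s, saturating at 3: states A through C mean 0 through 2 `p`s seen; D means more than 2. Each `p` increments (capped at D); other symbols loop. Accept from {C}.
       p  q 
>  A   B  A 
   B   C  B 
 * C   D  C 
   D   D  D 
(> = start, * = accepting)

start=A accept=C A-p->B A-q->A B-p->C B-q->B C-p->D C-q->C D-p->D D-q->D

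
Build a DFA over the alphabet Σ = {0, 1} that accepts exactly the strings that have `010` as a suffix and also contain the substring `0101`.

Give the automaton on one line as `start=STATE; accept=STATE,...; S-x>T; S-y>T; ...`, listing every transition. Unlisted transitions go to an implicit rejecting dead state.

start=s0; accept=s5; s0-0>s1; s0-1>s0; s1-0>s1; s1-1>s2; s2-0>s3; s2-1>s0; s3-0>s1; s3-1>s4; s4-0>s5; s4-1>s6; s5-0>s7; s5-1>s4; s6-0>s7; s6-1>s6; s7-0>s7; s7-1>s4

Run two small machines in parallel and take their product. One (4 states) tracks how much of the suffix `010` has currently been matched; the other (5 states) tracks whether and how much of `0101` has been seen. Each combined state is a pair, one component from each; accept when both components accept.
        0   1  
>  s0   s1  s0 
   s1   s1  s2 
   s2   s3  s0 
   s3   s1  s4 
   s4   s5  s6 
 * s5   s7  s4 
   s6   s7  s6 
   s7   s7  s4 
(> = start, * = accepting)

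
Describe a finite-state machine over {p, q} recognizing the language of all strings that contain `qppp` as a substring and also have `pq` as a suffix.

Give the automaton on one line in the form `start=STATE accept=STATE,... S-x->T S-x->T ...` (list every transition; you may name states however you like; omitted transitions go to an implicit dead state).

Handle the two conditions separately and then intersect. One (5 states) tracks whether and how much of `qppp` has been seen; the other (3 states) tracks how much of the suffix `pq` has currently been matched. Each combined state is a pair, one component from each; accept when both components accept. Equivalent product states are then merged.
7 states suffice.
        p   q  
>  S0   S0  S1 
   S1   S2  S1 
   S2   S3  S1 
   S3   S4  S1 
   S4   S4  S5 
 * S5   S4  S6 
   S6   S4  S6 
(> = start, * = accepting)

start=S0 accept=S5 S0-p->S0 S0-q->S1 S1-p->S2 S1-q->S1 S2-p->S3 S2-q->S1 S3-p->S4 S3-q->S1 S4-p->S4 S4-q->S5 S5-p->S4 S5-q->S6 S6-p->S4 S6-q->S6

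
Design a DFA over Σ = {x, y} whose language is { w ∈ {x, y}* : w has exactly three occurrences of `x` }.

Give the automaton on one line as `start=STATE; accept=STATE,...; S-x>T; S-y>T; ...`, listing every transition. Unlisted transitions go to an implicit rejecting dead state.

Count `x`s, saturating at 4: states A through D mean 0 through 3 `x`s seen; E means more than 3. Each `x` increments (capped at E); other symbols loop. Accept from {D}.
With 5 states:
       x  y 
>  A   B  A 
   B   C  B 
   C   D  C 
 * D   E  D 
   E   E  E 
(> = start, * = accepting)

start=A; accept=D; A-x>B; A-y>A; B-x>C; B-y>B; C-x>D; C-y>C; D-x>E; D-y>D; E-x>E; E-y>E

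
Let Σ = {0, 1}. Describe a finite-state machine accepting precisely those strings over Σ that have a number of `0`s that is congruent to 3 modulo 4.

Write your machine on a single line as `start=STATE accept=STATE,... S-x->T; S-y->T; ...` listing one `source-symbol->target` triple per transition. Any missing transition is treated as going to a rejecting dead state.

start=s0; accept=s3; s0-0->s1; s0-1->s0; s1-0->s2; s1-1->s1; s2-0->s3; s2-1->s2; s3-0->s0; s3-1->s3

The only thing that matters is how many `0`s have appeared, reduced mod 4. Use one state per residue: s0 for 0, …, s3 for 3. Reading `0` moves to the next residue; anything else stays put. s3 is accepting.
4 states suffice.
        0   1  
>  s0   s1  s0 
   s1   s2  s1 
   s2   s3  s2 
 * s3   s0  s3 
(> = start, * = accepting)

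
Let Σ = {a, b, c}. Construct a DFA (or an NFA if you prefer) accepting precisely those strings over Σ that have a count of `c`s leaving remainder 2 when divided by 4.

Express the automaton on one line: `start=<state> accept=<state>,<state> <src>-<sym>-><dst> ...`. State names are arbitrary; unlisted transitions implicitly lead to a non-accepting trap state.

The only thing that matters is how many `c`s have appeared, reduced mod 4. Use one state per residue: q0 for 0, …, q3 for 3. Reading `c` moves to the next residue; anything else stays put. q2 is accepting.
        a   b   c  
>  q0   q0  q0  q1 
   q1   q1  q1  q2 
 * q2   q2  q2  q3 
   q3   q3  q3  q0 
(> = start, * = accepting)

start=q0 accept=q2 q0-a->q0 q0-b->q0 q0-c->q1 q1-a->q1 q1-b->q1 q1-c->q2 q2-a->q2 q2-b->q2 q2-c->q3 q3-a->q3 q3-b->q3 q3-c->q0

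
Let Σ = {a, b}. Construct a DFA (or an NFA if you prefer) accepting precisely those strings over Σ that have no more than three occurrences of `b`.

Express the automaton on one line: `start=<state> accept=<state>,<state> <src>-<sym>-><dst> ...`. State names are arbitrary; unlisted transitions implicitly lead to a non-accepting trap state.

start=q0 accept=q0,q1,q2,q3 q0-a->q0 q0-b->q1 q1-a->q1 q1-b->q2 q2-a->q2 q2-b->q3 q3-a->q3 q3-b->q4 q4-a->q4 q4-b->q4

Only the number of `b`s matters, and only up to 4. Make a chain q0 → q1 → q2 → q3 → q4 advanced by each `b` (with q4 absorbing); every other symbol self-loops. The accepting set is {q0, q1, q2, q3}.
        a   b  
>* q0   q0  q1 
 * q1   q1  q2 
 * q2   q2  q3 
 * q3   q3  q4 
   q4   q4  q4 
(> = start, * = accepting)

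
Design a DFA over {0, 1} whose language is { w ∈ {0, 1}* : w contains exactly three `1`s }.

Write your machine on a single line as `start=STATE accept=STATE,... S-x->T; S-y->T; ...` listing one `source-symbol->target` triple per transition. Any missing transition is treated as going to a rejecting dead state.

start=S0; accept=S3; S0-0->S0; S0-1->S1; S1-0->S1; S1-1->S2; S2-0->S2; S2-1->S3; S3-0->S3; S3-1->S4; S4-0->S4; S4-1->S4

Count `1`s, saturating at 4: states S0 through S3 mean 0 through 3 `1`s seen; S4 means more than 3. Each `1` increments (capped at S4); other symbols loop. Accept from {S3}.
        0   1  
>  S0   S0  S1 
   S1   S1  S2 
   S2   S2  S3 
 * S3   S3  S4 
   S4   S4  S4 
(> = start, * = accepting)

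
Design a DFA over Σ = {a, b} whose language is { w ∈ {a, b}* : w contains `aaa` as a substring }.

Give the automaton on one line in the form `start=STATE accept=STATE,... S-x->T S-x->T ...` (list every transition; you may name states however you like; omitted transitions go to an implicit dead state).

start=s0 accept=s3 s0-a->s1 s0-b->s0 s1-a->s2 s1-b->s0 s2-a->s3 s2-b->s0 s3-a->s3 s3-b->s3

States s0..s2 record the length of the longest prefix of `aaa` that matches the current input suffix. Reaching s3 means `aaa` has been seen, and we stay there forever. Accept from s3.
4 states suffice.
        a   b  
>  s0   s1  s0 
   s1   s2  s0 
   s2   s3  s0 
 * s3   s3  s3 
(> = start, * = accepting)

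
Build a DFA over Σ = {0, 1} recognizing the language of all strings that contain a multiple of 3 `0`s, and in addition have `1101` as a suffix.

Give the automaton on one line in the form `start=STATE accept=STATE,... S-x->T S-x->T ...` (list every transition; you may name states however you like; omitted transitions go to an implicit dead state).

start=q0 accept=q14 q0-0->q1 q0-1->q2 q1-0->q3 q1-1->q4 q2-0->q1 q2-1->q5 q3-0->q0 q3-1->q6 q4-0->q3 q4-1->q7 q5-0->q8 q5-1->q5 q6-0->q0 q6-1->q9 q7-0->q10 q7-1->q7 q8-0->q3 q8-1->q11 q9-0->q12 q9-1->q9 q10-0->q0 q10-1->q13 q11-0->q3 q11-1->q7 q12-0->q1 q12-1->q14 q13-0->q0 q13-1->q9 q14-0->q1 q14-1->q5

Handle the two conditions separately and then intersect. The first has 3 states tracking the count of `0`s modulo 3; the second has 5 states tracking how much of the suffix `1101` has currently been matched. A product state is a pair (one from each), accepting exactly when both do.
15 states suffice.
          0    1  
>  q0     q1   q2 
   q1     q3   q4 
   q2     q1   q5 
   q3     q0   q6 
   q4     q3   q7 
   q5     q8   q5 
   q6     q0   q9 
   q7    q10   q7 
   q8     q3  q11 
   q9    q12   q9 
   q10    q0  q13 
   q11    q3   q7 
   q12    q1  q14 
   q13    q0   q9 
 * q14    q1   q5 
(> = start, * = accepting)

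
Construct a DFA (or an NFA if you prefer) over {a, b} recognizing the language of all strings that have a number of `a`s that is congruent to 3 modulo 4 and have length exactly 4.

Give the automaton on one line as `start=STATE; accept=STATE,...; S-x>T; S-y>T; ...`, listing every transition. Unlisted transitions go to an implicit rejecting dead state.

Handle the two conditions separately and then intersect. One (4 states) tracks the count of `a`s modulo 4; the other (6 states) tracks the input length, saturating at 5. Each combined state is a pair, one component from each; accept when both components accept.
18 states suffice.
          a    b  
>  q0     q1   q2 
   q1     q3   q4 
   q2     q4   q5 
   q3     q6   q7 
   q4     q7   q8 
   q5     q8   q9 
   q6    q10  q11 
   q7    q11  q12 
   q8    q12  q13 
   q9    q13  q10 
   q10   q14  q15 
 * q11   q15  q16 
   q12   q16  q17 
   q13   q17  q14 
   q14   q17  q14 
   q15   q14  q15 
   q16   q15  q16 
   q17   q16  q17 
(> = start, * = accepting)

start=q0; accept=q11; q0-a>q1; q0-b>q2; q1-a>q3; q1-b>q4; q2-a>q4; q2-b>q5; q3-a>q6; q3-b>q7; q4-a>q7; q4-b>q8; q5-a>q8; q5-b>q9; q6-a>q10; q6-b>q11; q7-a>q11; q7-b>q12; q8-a>q12; q8-b>q13; q9-a>q13; q9-b>q10; q10-a>q14; q10-b>q15; q11-a>q15; q11-b>q16; q12-a>q16; q12-b>q17; q13-a>q17; q13-b>q14; q14-a>q17; q14-b>q14; q15-a>q14; q15-b>q15; q16-a>q15; q16-b>q16; q17-a>q16; q17-b>q17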